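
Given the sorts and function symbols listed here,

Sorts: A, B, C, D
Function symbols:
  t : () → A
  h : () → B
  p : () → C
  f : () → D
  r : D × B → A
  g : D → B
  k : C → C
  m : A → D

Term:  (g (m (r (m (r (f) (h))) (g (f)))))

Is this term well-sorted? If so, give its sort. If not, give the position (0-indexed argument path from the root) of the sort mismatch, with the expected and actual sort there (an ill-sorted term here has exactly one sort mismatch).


          (f) : D
          (h) : B
        (r (f) (h)) : A
      (m (r (f) (h))) : D
        (f) : D
      (g (f)) : B
    (r (m (r (f) (h))) (g (f))) : A
  (m (r (m (r (f) (h))) (g (f)))) : D
(g (m (r (m (r (f) (h))) (g (f))))) : B

well-sorted; sort = B


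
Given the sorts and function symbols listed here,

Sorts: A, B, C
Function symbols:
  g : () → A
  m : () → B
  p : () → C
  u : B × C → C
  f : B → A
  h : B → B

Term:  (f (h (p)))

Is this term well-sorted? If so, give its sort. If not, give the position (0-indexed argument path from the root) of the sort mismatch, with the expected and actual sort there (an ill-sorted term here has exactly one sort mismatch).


ill-sorted at position [0, 0]: expected B, got C

    (p) : C
  (h (p)) : ✗ arg 0 at [0, 0] has sort C, expected B


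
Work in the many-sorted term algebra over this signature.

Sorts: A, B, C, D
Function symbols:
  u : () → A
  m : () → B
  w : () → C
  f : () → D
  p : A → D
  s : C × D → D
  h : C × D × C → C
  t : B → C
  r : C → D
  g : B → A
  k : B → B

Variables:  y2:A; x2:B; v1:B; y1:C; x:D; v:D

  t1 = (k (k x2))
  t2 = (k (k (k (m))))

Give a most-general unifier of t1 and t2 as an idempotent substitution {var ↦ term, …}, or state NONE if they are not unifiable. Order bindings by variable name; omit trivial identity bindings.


{x2 ↦ (k (m))}


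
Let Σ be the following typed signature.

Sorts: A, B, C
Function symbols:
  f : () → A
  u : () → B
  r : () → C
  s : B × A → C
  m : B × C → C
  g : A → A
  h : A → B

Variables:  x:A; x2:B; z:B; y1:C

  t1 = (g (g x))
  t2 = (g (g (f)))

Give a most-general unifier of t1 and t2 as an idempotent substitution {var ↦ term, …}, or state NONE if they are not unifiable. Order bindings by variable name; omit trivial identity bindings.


{x ↦ (f)}


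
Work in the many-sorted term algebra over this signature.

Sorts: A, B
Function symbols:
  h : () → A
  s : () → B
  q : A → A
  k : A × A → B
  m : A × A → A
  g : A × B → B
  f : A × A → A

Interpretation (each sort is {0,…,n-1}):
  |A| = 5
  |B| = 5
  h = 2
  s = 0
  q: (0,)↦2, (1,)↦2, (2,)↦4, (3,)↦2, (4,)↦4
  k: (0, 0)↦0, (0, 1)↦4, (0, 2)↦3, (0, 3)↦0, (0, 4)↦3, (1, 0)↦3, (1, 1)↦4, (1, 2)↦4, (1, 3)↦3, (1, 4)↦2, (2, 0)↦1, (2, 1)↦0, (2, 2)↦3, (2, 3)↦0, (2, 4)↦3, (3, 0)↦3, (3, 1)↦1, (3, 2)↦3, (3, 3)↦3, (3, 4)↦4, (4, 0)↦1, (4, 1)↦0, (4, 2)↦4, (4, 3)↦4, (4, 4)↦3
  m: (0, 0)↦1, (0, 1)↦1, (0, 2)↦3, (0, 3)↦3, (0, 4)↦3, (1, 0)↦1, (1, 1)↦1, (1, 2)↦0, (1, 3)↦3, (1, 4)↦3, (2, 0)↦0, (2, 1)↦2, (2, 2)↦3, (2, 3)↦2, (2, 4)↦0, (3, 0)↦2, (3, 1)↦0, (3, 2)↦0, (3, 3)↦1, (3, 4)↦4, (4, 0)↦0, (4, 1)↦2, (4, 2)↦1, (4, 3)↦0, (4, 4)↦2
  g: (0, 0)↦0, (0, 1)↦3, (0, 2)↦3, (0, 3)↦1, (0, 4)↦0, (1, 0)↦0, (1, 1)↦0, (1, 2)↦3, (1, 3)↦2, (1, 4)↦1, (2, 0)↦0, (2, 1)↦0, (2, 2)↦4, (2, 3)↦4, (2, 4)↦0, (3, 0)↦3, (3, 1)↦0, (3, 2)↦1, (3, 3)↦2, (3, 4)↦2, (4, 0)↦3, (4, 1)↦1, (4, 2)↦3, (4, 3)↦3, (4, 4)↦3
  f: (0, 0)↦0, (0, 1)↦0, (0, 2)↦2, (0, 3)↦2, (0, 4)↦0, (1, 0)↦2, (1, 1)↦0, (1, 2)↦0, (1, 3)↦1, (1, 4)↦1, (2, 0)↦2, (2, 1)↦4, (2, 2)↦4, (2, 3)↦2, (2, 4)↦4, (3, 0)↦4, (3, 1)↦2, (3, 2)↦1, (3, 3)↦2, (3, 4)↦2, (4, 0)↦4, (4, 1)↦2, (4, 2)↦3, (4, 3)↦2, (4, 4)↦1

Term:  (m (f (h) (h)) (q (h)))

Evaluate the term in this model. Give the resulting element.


  h = 2
  h = 2
  (f (h) (h)) = f(2, 2) = 4
  h = 2
  (q (h)) = q(2,) = 4
  (m (f (h) (h)) (q (h))) = m(4, 4) = 2

value = 2


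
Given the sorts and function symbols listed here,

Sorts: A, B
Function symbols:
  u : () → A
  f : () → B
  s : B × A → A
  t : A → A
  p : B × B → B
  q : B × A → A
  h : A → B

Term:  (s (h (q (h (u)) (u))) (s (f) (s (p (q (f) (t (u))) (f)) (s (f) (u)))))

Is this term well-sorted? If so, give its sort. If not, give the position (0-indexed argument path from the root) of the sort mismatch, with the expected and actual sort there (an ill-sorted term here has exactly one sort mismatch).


ill-sorted at position [1, 1, 0, 0]: expected B, got A

        (u) : A
      (h (u)) : B
      (u) : A
    (q (h (u)) (u)) : A
  (h (q (h (u)) (u))) : B
    (f) : B
          (f) : B
            (u) : A
          (t (u)) : A
        (q (f) (t (u))) : A
        (f) : B
      (p (q (f) (t (u))) (f)) : ✗ arg 0 at [1, 1, 0, 0] has sort A, expected B
        (f) : B
        (u) : A
      (s (f) (u)) : A


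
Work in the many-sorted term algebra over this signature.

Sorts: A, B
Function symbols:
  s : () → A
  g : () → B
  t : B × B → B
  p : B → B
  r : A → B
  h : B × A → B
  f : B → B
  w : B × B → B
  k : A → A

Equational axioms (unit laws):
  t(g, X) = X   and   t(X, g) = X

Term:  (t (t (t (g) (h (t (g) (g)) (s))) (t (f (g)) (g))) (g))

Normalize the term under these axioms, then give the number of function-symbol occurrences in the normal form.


1. (t (t (t (g) (h (t (g) (g)) (s))) (t (f (g)) (g))) (g))  →  (t (t (g) (h (t (g) (g)) (s))) (t (f (g)) (g)))
2. (t (t (g) (h (t (g) (g)) (s))) (t (f (g)) (g)))  →  (t (h (t (g) (g)) (s)) (t (f (g)) (g)))
3. (t (h (t (g) (g)) (s)) (t (f (g)) (g)))  →  (t (h (g) (s)) (t (f (g)) (g)))
4. (t (h (g) (s)) (t (f (g)) (g)))  →  (t (h (g) (s)) (f (g)))
normal form: (t (h (g) (s)) (f (g)))

size = 6


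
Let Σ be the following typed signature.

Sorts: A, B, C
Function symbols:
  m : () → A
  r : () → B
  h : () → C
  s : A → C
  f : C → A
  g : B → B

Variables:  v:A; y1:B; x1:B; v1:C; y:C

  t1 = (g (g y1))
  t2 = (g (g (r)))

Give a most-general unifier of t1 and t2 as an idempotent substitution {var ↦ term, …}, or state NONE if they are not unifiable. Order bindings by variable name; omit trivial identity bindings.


{y1 ↦ (r)}


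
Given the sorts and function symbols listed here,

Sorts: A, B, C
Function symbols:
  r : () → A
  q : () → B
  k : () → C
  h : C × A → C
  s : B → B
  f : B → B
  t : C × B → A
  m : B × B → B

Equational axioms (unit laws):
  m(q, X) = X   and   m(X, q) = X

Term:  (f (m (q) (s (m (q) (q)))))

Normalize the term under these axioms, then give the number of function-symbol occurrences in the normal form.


size = 3

1. (f (m (q) (s (m (q) (q)))))  →  (f (s (m (q) (q))))
2. (f (s (m (q) (q))))  →  (f (s (q)))
normal form: (f (s (q)))


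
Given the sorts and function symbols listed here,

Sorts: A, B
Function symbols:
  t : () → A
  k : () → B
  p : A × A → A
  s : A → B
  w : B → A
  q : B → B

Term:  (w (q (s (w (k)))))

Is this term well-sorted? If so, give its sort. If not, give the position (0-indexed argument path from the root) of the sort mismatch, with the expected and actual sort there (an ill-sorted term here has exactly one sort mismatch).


        (k) : B
      (w (k)) : A
    (s (w (k))) : B
  (q (s (w (k)))) : B
(w (q (s (w (k))))) : A

well-sorted; sort = A


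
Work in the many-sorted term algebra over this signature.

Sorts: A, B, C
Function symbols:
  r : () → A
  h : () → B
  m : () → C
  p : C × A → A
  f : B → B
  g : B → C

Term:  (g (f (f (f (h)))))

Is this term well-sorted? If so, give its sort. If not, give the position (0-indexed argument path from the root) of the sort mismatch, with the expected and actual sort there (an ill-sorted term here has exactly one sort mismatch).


        (h) : B
      (f (h)) : B
    (f (f (h))) : B
  (f (f (f (h)))) : B
(g (f (f (f (h))))) : C

well-sorted; sort = C


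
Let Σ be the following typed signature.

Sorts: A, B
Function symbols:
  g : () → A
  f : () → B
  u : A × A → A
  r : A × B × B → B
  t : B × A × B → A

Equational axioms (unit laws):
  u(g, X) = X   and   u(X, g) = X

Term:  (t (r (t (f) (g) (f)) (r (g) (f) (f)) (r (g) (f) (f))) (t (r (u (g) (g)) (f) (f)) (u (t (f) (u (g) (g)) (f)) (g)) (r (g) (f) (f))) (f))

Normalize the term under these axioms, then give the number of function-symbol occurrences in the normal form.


size = 28

1. (t (r (t (f) (g) (f)) (r (g) (f) (f)) (r (g) (f) (f))) (t (r (u (g) (g)) (f) (f)) (u (t (f) (u (g) (g)) (f)) (g)) (r (g) (f) (f))) (f))  →  (t (r (t (f) (g) (f)) (r (g) (f) (f)) (r (g) (f) (f))) (t (r (g) (f) (f)) (u (t (f) (u (g) (g)) (f)) (g)) (r (g) (f) (f))) (f))
2. (t (r (t (f) (g) (f)) (r (g) (f) (f)) (r (g) (f) (f))) (t (r (g) (f) (f)) (u (t (f) (u (g) (g)) (f)) (g)) (r (g) (f) (f))) (f))  →  (t (r (t (f) (g) (f)) (r (g) (f) (f)) (r (g) (f) (f))) (t (r (g) (f) (f)) (t (f) (u (g) (g)) (f)) (r (g) (f) (f))) (f))
3. (t (r (t (f) (g) (f)) (r (g) (f) (f)) (r (g) (f) (f))) (t (r (g) (f) (f)) (t (f) (u (g) (g)) (f)) (r (g) (f) (f))) (f))  →  (t (r (t (f) (g) (f)) (r (g) (f) (f)) (r (g) (f) (f))) (t (r (g) (f) (f)) (t (f) (g) (f)) (r (g) (f) (f))) (f))
normal form: (t (r (t (f) (g) (f)) (r (g) (f) (f)) (r (g) (f) (f))) (t (r (g) (f) (f)) (t (f) (g) (f)) (r (g) (f) (f))) (f))


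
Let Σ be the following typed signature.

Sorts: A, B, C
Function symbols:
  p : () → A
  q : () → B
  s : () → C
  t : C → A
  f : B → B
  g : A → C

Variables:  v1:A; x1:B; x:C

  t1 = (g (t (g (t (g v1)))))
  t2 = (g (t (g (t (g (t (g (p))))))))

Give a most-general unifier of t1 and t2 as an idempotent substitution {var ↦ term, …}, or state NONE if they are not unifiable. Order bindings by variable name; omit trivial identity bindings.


{v1 ↦ (t (g (p)))}


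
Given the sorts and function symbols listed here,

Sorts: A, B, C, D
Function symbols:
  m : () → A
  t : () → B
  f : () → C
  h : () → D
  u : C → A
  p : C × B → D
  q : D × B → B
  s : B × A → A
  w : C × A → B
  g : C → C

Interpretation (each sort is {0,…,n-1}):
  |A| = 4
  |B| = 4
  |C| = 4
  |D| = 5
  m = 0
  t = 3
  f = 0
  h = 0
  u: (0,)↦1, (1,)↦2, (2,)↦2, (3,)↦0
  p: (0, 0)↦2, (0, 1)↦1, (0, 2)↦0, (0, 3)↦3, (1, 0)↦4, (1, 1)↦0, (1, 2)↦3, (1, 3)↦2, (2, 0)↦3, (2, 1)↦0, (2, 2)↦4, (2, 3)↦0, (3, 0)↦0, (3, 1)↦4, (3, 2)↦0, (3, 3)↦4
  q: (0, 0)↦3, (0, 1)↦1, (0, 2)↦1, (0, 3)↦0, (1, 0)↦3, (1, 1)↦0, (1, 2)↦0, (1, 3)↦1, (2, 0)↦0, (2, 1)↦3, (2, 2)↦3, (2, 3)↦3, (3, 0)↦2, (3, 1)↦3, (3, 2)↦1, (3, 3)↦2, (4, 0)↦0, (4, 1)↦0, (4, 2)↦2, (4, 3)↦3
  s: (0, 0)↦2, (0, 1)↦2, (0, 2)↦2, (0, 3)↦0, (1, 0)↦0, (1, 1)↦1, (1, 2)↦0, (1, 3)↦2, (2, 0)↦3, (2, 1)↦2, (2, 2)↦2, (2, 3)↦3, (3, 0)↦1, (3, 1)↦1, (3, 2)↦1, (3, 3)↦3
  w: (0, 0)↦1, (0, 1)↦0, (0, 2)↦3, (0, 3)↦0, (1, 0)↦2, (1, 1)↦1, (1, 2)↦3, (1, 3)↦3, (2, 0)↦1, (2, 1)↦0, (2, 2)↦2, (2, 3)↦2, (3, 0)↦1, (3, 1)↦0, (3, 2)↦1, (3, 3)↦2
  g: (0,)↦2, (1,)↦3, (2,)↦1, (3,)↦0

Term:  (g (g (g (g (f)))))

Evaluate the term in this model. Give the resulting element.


  f = 0
  (g (f)) = g(0,) = 2
  (g (g (f))) = g(2,) = 1
  (g (g (g (f)))) = g(1,) = 3
  (g (g (g (g (f))))) = g(3,) = 0

value = 0


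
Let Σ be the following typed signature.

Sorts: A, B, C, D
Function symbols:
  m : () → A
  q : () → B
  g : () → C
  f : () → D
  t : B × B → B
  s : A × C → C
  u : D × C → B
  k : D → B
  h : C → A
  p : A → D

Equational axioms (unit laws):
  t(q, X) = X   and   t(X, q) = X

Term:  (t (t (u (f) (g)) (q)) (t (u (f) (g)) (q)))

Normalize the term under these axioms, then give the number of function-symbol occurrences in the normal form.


1. (t (t (u (f) (g)) (q)) (t (u (f) (g)) (q)))  →  (t (u (f) (g)) (t (u (f) (g)) (q)))
2. (t (u (f) (g)) (t (u (f) (g)) (q)))  →  (t (u (f) (g)) (u (f) (g)))
normal form: (t (u (f) (g)) (u (f) (g)))

size = 7


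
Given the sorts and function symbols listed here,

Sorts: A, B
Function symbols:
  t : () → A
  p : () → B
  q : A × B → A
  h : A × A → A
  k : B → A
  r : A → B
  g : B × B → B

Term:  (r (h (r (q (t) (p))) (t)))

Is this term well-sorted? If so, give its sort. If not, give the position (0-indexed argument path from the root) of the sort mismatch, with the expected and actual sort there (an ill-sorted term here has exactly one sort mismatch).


        (t) : A
        (p) : B
      (q (t) (p)) : A
    (r (q (t) (p))) : B
    (t) : A
  (h (r (q (t) (p))) (t)) : ✗ arg 0 at [0, 0] has sort B, expected A

ill-sorted at position [0, 0]: expected A, got B


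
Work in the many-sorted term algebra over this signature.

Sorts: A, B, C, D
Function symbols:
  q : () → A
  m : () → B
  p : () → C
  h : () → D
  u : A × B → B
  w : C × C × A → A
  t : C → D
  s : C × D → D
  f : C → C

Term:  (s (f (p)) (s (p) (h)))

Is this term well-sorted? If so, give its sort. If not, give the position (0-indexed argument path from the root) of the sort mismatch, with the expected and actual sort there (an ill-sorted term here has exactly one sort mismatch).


well-sorted; sort = D

    (p) : C
  (f (p)) : C
    (p) : C
    (h) : D
  (s (p) (h)) : D
(s (f (p)) (s (p) (h))) : D


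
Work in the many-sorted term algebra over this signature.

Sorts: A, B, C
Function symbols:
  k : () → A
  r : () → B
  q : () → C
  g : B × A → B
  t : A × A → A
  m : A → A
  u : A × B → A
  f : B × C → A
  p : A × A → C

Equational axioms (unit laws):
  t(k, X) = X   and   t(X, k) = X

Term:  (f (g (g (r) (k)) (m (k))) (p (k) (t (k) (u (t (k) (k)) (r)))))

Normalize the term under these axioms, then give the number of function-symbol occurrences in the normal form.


size = 12

1. (f (g (g (r) (k)) (m (k))) (p (k) (t (k) (u (t (k) (k)) (r)))))  →  (f (g (g (r) (k)) (m (k))) (p (k) (u (t (k) (k)) (r))))
2. (f (g (g (r) (k)) (m (k))) (p (k) (u (t (k) (k)) (r))))  →  (f (g (g (r) (k)) (m (k))) (p (k) (u (k) (r))))
normal form: (f (g (g (r) (k)) (m (k))) (p (k) (u (k) (r))))


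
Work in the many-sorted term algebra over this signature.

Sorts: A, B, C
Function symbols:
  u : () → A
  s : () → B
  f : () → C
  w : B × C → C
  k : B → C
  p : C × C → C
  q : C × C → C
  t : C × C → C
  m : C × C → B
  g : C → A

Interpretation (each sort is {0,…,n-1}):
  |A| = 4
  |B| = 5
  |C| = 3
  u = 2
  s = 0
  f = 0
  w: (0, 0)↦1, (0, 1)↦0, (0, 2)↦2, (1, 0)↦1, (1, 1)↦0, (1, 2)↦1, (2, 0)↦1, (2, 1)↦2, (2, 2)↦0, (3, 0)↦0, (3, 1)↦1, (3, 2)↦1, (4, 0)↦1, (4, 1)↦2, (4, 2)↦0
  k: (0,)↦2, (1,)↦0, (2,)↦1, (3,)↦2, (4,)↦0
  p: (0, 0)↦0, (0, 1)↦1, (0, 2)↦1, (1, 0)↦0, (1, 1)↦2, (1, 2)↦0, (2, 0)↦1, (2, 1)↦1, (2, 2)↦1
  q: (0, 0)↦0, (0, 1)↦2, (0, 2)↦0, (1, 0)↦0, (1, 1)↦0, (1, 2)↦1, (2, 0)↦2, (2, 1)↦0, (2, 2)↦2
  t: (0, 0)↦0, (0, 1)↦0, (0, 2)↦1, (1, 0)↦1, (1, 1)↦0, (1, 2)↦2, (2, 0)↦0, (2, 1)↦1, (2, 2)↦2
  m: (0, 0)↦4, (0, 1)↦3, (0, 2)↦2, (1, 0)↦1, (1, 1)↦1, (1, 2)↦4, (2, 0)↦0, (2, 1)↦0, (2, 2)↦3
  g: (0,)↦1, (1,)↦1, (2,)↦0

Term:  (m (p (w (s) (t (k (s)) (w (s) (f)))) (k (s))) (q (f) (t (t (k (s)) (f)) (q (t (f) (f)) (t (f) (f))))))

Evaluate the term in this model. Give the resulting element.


value = 1

  s = 0
  s = 0
  (k (s)) = k(0,) = 2
  s = 0
  f = 0
  (w (s) (f)) = w(0, 0) = 1
  (t (k (s)) (w (s) (f))) = t(2, 1) = 1
  (w (s) (t (k (s)) (w (s) (f)))) = w(0, 1) = 0
  s = 0
  (k (s)) = k(0,) = 2
  (p (w (s) (t (k (s)) (w (s) (f)))) (k (s))) = p(0, 2) = 1
  f = 0
  s = 0
  (k (s)) = k(0,) = 2
  f = 0
  (t (k (s)) (f)) = t(2, 0) = 0
  f = 0
  f = 0
  (t (f) (f)) = t(0, 0) = 0
  f = 0
  f = 0
  (t (f) (f)) = t(0, 0) = 0
  (q (t (f) (f)) (t (f) (f))) = q(0, 0) = 0
  (t (t (k (s)) (f)) (q (t (f) (f)) (t (f) (f)))) = t(0, 0) = 0
  (q (f) (t (t (k (s)) (f)) (q (t (f) (f)) (t (f) (f))))) = q(0, 0) = 0
  (m (p (w (s) (t (k (s)) (w (s) (f)))) (k (s))) (q (f) (t (t (k (s)) (f)) (q (t (f) (f)) (t (f) (f)))))) = m(1, 0) = 1


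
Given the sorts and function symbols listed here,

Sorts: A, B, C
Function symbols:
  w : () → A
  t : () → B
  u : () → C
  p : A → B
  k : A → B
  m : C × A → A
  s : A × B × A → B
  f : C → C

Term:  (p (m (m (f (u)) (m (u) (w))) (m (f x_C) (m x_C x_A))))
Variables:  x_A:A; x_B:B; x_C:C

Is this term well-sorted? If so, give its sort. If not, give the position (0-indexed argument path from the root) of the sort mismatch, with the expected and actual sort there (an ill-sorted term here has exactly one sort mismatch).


ill-sorted at position [0, 0]: expected C, got A

        (u) : C
      (f (u)) : C
        (u) : C
        (w) : A
      (m (u) (w)) : A
    (m (f (u)) (m (u) (w))) : A
        x_C : C
      (f x_C) : C
        x_C : C
        x_A : A
      (m x_C x_A) : A
    (m (f x_C) (m x_C x_A)) : A
  (m (m (f (u)) (m (u) (w))) (m (f x_C) (m x_C x_A))) : ✗ arg 0 at [0, 0] has sort A, expected C


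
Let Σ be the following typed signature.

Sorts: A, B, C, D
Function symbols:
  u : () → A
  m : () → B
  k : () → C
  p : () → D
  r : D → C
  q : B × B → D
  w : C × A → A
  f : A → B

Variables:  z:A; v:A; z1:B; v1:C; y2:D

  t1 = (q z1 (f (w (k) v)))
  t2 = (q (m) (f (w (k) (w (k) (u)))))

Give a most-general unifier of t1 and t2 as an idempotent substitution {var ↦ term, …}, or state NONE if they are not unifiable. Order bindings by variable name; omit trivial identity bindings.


{v ↦ (w (k) (u)), z1 ↦ (m)}


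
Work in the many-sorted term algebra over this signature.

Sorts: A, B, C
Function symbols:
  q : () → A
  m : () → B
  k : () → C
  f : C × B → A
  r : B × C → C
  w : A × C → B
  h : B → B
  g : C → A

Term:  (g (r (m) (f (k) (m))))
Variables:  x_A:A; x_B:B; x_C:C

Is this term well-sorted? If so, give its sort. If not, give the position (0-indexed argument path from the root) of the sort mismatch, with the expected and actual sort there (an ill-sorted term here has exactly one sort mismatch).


ill-sorted at position [0, 1]: expected C, got A

    (m) : B
      (k) : C
      (m) : B
    (f (k) (m)) : A
  (r (m) (f (k) (m))) : ✗ arg 1 at [0, 1] has sort A, expected C


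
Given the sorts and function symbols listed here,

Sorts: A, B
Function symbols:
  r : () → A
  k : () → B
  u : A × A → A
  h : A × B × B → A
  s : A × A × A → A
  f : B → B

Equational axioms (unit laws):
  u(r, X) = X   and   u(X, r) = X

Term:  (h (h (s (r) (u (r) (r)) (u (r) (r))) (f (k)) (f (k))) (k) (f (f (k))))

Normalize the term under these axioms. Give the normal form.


1. (h (h (s (r) (u (r) (r)) (u (r) (r))) (f (k)) (f (k))) (k) (f (f (k))))  →  (h (h (s (r) (r) (u (r) (r))) (f (k)) (f (k))) (k) (f (f (k))))
2. (h (h (s (r) (r) (u (r) (r))) (f (k)) (f (k))) (k) (f (f (k))))  →  (h (h (s (r) (r) (r)) (f (k)) (f (k))) (k) (f (f (k))))

normal form = (h (h (s (r) (r) (r)) (f (k)) (f (k))) (k) (f (f (k))))


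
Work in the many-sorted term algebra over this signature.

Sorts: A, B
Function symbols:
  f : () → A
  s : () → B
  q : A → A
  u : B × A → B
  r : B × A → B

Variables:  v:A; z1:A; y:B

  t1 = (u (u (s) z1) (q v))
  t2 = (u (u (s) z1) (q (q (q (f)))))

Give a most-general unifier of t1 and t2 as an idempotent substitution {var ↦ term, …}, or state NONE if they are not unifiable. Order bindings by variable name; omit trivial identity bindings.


{v ↦ (q (q (f)))}


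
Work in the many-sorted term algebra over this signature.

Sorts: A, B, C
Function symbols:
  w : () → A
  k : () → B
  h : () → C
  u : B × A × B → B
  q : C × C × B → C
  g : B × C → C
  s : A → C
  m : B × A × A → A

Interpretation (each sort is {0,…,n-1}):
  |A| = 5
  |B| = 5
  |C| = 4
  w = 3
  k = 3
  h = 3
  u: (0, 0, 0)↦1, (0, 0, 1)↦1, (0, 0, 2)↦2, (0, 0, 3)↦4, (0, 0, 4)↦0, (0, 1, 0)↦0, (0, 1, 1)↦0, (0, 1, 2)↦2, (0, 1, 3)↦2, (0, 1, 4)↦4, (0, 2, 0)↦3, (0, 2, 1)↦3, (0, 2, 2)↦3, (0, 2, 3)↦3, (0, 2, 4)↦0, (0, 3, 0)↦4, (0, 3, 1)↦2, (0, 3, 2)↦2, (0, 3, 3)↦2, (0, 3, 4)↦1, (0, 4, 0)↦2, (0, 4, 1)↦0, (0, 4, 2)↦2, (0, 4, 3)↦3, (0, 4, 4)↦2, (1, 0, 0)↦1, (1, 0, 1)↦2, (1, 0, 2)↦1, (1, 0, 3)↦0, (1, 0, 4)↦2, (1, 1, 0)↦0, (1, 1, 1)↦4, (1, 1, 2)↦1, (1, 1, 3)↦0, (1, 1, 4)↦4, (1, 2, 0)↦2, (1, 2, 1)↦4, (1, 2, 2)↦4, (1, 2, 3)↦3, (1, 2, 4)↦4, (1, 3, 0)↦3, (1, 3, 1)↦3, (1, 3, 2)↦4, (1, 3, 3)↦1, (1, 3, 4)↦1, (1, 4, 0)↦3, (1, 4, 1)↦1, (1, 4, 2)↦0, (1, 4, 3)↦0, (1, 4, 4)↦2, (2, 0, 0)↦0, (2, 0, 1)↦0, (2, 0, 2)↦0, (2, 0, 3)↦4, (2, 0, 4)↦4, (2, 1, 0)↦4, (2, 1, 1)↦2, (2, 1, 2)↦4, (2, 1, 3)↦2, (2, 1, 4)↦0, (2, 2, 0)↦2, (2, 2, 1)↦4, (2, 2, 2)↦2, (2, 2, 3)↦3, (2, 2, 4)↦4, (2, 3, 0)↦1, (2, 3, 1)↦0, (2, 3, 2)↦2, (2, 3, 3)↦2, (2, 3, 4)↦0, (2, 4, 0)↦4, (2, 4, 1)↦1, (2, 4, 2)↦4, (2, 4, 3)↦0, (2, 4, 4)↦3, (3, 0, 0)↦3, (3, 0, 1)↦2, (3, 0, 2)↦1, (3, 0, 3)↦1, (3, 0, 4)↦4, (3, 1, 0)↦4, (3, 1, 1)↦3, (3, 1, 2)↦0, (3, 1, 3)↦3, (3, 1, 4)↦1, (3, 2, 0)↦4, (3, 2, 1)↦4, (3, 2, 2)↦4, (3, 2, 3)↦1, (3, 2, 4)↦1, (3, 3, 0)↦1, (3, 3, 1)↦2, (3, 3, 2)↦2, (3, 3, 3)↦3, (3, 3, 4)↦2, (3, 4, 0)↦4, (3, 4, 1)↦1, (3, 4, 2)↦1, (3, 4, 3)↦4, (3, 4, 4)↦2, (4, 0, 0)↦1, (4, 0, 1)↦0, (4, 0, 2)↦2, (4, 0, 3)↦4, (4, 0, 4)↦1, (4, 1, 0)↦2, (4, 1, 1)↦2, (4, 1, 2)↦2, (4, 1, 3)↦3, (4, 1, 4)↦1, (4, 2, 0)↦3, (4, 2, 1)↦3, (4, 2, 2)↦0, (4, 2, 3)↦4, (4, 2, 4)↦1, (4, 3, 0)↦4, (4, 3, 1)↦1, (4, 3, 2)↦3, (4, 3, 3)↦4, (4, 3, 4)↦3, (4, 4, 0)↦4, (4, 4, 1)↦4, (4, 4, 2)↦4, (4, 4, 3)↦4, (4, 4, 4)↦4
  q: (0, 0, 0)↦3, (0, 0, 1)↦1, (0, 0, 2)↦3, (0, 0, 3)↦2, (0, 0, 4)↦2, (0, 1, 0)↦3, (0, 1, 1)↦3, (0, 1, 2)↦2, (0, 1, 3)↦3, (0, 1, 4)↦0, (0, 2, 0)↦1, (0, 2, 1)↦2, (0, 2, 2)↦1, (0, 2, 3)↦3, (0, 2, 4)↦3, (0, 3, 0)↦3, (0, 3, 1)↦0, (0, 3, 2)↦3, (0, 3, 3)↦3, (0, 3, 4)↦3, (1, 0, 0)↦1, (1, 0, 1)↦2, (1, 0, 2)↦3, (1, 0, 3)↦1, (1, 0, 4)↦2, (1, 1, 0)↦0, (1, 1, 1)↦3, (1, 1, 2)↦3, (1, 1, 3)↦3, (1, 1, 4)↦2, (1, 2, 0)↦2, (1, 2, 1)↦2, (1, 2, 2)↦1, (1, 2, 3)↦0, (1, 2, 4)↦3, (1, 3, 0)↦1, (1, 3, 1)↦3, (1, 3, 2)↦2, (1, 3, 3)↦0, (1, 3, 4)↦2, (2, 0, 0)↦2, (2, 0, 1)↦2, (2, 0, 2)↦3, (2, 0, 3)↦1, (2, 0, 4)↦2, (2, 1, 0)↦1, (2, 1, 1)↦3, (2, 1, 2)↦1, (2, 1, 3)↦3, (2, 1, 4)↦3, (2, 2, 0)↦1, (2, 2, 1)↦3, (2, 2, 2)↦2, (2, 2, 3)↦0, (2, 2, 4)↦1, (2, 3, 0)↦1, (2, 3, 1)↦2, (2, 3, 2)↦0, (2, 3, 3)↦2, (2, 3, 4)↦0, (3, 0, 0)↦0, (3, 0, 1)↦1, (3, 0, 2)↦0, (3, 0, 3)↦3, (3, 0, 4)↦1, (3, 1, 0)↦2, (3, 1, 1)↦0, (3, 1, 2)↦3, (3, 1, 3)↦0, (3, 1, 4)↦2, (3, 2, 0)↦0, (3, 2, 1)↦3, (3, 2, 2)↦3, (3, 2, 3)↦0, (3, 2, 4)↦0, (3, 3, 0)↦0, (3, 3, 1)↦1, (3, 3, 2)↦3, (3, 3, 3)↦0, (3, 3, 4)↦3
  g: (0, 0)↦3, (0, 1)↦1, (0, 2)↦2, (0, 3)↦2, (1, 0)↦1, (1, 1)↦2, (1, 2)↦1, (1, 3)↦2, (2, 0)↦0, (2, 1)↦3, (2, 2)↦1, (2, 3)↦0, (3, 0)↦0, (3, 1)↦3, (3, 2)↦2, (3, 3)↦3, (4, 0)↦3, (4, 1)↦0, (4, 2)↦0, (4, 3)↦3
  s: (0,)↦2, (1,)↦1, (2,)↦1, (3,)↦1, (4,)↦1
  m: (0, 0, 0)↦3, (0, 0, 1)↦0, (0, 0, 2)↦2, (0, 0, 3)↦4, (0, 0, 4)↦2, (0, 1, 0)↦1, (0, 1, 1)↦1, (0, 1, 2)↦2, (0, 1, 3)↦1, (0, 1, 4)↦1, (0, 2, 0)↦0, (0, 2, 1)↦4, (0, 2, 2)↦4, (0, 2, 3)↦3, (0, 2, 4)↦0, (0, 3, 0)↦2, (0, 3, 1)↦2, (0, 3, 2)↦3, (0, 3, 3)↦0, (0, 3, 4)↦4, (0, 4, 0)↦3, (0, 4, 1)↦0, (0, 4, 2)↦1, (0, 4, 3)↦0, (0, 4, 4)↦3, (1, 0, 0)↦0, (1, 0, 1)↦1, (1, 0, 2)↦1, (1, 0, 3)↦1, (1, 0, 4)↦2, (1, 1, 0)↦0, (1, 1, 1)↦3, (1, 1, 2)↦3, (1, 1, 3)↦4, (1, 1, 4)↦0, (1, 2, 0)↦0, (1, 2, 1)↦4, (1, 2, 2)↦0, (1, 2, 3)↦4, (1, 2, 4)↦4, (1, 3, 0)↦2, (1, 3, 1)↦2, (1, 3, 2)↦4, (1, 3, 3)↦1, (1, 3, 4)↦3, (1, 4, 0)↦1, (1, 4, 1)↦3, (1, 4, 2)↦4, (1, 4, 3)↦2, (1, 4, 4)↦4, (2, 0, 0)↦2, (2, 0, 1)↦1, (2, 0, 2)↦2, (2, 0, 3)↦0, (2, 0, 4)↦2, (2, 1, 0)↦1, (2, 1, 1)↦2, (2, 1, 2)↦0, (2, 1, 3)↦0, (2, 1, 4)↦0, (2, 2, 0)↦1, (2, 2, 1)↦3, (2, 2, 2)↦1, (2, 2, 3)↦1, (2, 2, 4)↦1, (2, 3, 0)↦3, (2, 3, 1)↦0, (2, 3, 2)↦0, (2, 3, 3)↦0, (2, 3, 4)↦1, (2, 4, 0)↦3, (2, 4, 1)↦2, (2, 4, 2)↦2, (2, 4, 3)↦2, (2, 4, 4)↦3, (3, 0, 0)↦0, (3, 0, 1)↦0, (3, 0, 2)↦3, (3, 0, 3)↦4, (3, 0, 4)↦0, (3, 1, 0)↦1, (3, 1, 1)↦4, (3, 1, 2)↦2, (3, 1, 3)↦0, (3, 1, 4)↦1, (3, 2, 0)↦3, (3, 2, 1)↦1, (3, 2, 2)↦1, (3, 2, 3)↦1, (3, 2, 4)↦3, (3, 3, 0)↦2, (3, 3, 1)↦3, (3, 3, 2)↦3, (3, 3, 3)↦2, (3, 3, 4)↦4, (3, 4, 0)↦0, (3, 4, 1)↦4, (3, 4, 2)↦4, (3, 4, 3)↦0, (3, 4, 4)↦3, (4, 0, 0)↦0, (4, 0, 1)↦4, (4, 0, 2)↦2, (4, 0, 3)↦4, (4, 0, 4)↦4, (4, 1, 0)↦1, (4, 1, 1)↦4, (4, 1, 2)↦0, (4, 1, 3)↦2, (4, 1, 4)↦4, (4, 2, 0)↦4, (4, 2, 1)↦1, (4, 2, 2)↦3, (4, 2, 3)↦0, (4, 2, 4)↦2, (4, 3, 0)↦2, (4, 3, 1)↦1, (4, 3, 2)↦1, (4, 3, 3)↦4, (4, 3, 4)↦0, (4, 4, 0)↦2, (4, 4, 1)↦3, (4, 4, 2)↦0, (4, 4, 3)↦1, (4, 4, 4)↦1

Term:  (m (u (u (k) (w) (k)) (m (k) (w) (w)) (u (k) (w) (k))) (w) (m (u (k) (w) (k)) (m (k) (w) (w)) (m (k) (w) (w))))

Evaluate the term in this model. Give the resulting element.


  k = 3
  w = 3
  k = 3
  (u (k) (w) (k)) = u(3, 3, 3) = 3
  k = 3
  w = 3
  w = 3
  (m (k) (w) (w)) = m(3, 3, 3) = 2
  k = 3
  w = 3
  k = 3
  (u (k) (w) (k)) = u(3, 3, 3) = 3
  (u (u (k) (w) (k)) (m (k) (w) (w)) (u (k) (w) (k))) = u(3, 2, 3) = 1
  w = 3
  k = 3
  w = 3
  k = 3
  (u (k) (w) (k)) = u(3, 3, 3) = 3
  k = 3
  w = 3
  w = 3
  (m (k) (w) (w)) = m(3, 3, 3) = 2
  k = 3
  w = 3
  w = 3
  (m (k) (w) (w)) = m(3, 3, 3) = 2
  (m (u (k) (w) (k)) (m (k) (w) (w)) (m (k) (w) (w))) = m(3, 2, 2) = 1
  (m (u (u (k) (w) (k)) (m (k) (w) (w)) (u (k) (w) (k))) (w) (m (u (k) (w) (k)) (m (k) (w) (w)) (m (k) (w) (w)))) = m(1, 3, 1) = 2

value = 2


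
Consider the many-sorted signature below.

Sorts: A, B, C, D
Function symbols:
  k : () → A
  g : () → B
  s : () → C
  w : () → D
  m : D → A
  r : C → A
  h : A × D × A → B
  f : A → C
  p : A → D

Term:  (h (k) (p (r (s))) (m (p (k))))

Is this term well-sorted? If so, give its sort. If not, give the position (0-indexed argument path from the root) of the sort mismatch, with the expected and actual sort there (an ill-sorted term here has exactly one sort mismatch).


  (k) : A
      (s) : C
    (r (s)) : A
  (p (r (s))) : D
      (k) : A
    (p (k)) : D
  (m (p (k))) : A
(h (k) (p (r (s))) (m (p (k)))) : B

well-sorted; sort = B


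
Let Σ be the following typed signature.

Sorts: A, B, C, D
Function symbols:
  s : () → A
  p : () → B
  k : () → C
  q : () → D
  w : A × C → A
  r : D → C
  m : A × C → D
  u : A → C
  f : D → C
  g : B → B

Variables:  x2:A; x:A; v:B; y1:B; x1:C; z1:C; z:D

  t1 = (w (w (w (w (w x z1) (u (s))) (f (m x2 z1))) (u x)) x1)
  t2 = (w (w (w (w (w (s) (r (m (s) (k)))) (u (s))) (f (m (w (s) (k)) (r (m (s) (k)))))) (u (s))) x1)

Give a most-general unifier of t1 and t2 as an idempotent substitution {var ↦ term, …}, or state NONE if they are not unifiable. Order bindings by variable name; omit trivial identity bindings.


{x ↦ (s), x2 ↦ (w (s) (k)), z1 ↦ (r (m (s) (k)))}


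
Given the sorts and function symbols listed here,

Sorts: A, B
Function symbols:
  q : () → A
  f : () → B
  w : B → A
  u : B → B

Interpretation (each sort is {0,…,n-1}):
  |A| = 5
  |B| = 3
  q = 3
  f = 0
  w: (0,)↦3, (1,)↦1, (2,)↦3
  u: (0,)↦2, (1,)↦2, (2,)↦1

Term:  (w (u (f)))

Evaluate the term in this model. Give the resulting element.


value = 3

  f = 0
  (u (f)) = u(0,) = 2
  (w (u (f))) = w(2,) = 3


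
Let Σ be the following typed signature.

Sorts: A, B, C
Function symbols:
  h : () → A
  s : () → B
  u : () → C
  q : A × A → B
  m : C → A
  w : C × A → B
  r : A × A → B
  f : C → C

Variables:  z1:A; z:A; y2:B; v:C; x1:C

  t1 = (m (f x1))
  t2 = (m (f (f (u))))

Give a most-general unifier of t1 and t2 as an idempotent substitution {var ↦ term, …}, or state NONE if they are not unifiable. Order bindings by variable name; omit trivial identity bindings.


{x1 ↦ (f (u))}


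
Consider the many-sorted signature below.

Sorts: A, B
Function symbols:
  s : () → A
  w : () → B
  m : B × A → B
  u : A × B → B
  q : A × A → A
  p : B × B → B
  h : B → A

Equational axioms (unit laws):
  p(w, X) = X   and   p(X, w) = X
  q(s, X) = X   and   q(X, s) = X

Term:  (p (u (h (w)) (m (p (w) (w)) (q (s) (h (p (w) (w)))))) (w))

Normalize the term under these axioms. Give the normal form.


1. (p (u (h (w)) (m (p (w) (w)) (q (s) (h (p (w) (w)))))) (w))  →  (u (h (w)) (m (p (w) (w)) (q (s) (h (p (w) (w))))))
2. (u (h (w)) (m (p (w) (w)) (q (s) (h (p (w) (w))))))  →  (u (h (w)) (m (w) (q (s) (h (p (w) (w))))))
3. (u (h (w)) (m (w) (q (s) (h (p (w) (w))))))  →  (u (h (w)) (m (w) (h (p (w) (w)))))
4. (u (h (w)) (m (w) (h (p (w) (w)))))  →  (u (h (w)) (m (w) (h (w))))

normal form = (u (h (w)) (m (w) (h (w))))


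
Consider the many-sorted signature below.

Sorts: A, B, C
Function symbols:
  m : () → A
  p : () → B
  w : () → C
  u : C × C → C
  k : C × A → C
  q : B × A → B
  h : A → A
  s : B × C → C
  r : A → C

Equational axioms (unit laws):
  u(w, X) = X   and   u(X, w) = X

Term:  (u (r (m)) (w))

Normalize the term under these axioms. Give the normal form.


1. (u (r (m)) (w))  →  (r (m))

normal form = (r (m))


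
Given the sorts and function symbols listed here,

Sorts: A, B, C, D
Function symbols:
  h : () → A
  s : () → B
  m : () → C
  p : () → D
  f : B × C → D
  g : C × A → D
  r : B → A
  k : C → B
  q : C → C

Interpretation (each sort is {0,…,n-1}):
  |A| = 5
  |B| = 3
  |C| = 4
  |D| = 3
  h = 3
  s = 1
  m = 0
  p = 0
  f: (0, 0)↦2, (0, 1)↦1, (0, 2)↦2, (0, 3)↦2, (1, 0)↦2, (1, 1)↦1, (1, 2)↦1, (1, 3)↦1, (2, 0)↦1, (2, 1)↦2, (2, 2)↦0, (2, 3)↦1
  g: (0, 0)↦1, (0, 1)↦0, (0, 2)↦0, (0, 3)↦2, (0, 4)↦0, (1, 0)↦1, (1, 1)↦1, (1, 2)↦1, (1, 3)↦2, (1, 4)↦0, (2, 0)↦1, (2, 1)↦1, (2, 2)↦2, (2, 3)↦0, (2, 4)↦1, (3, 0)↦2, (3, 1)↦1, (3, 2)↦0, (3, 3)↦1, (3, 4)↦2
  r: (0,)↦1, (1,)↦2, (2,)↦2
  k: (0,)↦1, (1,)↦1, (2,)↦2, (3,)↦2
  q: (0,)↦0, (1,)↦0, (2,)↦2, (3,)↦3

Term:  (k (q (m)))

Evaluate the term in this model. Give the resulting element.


  m = 0
  (q (m)) = q(0,) = 0
  (k (q (m))) = k(0,) = 1

value = 1


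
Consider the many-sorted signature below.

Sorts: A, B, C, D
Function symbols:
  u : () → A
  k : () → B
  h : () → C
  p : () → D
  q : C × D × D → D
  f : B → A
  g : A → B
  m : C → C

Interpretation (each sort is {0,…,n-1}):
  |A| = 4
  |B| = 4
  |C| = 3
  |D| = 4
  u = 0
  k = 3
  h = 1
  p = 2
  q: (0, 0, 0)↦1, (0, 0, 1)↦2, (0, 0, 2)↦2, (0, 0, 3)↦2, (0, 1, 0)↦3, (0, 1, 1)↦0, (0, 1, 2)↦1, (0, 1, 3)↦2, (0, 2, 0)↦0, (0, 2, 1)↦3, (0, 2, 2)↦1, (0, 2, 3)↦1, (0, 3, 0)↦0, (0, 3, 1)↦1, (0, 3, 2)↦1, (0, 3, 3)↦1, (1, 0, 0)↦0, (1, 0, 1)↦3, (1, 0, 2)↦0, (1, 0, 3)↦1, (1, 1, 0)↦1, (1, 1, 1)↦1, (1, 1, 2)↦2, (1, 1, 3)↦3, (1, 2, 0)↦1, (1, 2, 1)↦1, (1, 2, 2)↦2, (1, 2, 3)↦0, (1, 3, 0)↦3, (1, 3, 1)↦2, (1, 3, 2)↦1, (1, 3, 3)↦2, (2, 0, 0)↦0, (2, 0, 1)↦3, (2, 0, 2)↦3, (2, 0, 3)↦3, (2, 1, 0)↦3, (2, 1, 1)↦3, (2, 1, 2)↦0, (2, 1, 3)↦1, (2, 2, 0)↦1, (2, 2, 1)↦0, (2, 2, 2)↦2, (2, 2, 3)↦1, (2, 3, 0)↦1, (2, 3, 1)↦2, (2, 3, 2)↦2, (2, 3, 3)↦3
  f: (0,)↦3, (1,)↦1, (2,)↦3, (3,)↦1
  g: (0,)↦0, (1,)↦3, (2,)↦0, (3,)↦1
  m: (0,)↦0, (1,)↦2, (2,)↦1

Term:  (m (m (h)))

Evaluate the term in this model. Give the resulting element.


value = 1

  h = 1
  (m (h)) = m(1,) = 2
  (m (m (h))) = m(2,) = 1


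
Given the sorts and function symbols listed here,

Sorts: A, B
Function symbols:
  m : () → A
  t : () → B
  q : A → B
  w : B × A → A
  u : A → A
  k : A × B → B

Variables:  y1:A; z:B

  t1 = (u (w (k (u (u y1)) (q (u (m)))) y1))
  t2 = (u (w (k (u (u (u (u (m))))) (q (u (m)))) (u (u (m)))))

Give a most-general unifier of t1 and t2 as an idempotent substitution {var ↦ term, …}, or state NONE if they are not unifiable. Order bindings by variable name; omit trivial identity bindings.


{y1 ↦ (u (u (m)))}


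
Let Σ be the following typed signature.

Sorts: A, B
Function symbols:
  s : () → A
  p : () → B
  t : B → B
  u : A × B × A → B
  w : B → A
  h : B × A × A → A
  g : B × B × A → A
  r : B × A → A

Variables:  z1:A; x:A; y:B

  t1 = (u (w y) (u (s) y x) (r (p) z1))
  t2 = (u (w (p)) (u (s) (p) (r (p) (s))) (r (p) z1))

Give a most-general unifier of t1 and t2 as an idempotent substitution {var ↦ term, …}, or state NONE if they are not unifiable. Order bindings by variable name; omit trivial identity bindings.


{x ↦ (r (p) (s)), y ↦ (p)}


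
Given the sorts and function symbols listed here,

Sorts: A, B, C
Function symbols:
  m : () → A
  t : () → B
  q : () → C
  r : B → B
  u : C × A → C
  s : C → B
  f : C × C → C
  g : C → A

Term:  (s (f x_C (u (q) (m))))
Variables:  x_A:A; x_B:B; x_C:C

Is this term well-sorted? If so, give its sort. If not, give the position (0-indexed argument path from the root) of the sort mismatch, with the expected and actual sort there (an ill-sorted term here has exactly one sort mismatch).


    x_C : C
      (q) : C
      (m) : A
    (u (q) (m)) : C
  (f x_C (u (q) (m))) : C
(s (f x_C (u (q) (m)))) : B

well-sorted; sort = B


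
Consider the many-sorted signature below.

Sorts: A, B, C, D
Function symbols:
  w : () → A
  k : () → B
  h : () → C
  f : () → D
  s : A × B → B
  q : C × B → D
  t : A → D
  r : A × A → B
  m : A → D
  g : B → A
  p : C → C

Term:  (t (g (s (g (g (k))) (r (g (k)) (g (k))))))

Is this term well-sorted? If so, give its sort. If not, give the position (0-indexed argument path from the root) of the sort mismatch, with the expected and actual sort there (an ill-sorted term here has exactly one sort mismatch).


          (k) : B
        (g (k)) : A
      (g (g (k))) : ✗ arg 0 at [0, 0, 0, 0] has sort A, expected B
          (k) : B
        (g (k)) : A
          (k) : B
        (g (k)) : A
      (r (g (k)) (g (k))) : B

ill-sorted at position [0, 0, 0, 0]: expected B, got A


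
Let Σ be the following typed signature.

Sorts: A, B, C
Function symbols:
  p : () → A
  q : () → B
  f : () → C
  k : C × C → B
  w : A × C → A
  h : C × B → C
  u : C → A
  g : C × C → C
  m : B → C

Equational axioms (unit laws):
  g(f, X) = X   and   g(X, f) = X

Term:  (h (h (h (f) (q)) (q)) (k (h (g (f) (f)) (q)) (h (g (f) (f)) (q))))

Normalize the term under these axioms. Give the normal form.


normal form = (h (h (h (f) (q)) (q)) (k (h (f) (q)) (h (f) (q))))

1. (h (h (h (f) (q)) (q)) (k (h (g (f) (f)) (q)) (h (g (f) (f)) (q))))  →  (h (h (h (f) (q)) (q)) (k (h (f) (q)) (h (g (f) (f)) (q))))
2. (h (h (h (f) (q)) (q)) (k (h (f) (q)) (h (g (f) (f)) (q))))  →  (h (h (h (f) (q)) (q)) (k (h (f) (q)) (h (f) (q))))


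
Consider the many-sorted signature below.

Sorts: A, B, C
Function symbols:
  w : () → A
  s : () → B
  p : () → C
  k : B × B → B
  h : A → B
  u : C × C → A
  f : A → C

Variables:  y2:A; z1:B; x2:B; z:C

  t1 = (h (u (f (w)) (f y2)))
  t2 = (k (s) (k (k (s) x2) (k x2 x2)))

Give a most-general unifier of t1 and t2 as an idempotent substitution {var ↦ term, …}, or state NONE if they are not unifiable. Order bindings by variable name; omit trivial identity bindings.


NONE (not unifiable)

head clash or occurs-check failure — not unifiable


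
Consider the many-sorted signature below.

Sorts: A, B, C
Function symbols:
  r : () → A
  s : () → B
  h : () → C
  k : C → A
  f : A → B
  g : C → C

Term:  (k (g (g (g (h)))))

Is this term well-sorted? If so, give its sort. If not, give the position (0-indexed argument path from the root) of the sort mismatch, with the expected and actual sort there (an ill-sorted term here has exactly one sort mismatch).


well-sorted; sort = A

        (h) : C
      (g (h)) : C
    (g (g (h))) : C
  (g (g (g (h)))) : C
(k (g (g (g (h))))) : A


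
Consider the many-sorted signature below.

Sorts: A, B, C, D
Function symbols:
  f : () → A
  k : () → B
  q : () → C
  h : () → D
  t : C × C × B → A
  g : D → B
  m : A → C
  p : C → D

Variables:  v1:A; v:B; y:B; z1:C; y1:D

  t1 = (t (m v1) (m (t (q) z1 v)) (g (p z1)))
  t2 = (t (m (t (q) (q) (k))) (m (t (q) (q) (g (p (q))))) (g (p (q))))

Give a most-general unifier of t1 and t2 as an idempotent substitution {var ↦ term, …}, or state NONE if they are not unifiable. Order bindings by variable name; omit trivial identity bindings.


{v ↦ (g (p (q))), v1 ↦ (t (q) (q) (k)), z1 ↦ (q)}


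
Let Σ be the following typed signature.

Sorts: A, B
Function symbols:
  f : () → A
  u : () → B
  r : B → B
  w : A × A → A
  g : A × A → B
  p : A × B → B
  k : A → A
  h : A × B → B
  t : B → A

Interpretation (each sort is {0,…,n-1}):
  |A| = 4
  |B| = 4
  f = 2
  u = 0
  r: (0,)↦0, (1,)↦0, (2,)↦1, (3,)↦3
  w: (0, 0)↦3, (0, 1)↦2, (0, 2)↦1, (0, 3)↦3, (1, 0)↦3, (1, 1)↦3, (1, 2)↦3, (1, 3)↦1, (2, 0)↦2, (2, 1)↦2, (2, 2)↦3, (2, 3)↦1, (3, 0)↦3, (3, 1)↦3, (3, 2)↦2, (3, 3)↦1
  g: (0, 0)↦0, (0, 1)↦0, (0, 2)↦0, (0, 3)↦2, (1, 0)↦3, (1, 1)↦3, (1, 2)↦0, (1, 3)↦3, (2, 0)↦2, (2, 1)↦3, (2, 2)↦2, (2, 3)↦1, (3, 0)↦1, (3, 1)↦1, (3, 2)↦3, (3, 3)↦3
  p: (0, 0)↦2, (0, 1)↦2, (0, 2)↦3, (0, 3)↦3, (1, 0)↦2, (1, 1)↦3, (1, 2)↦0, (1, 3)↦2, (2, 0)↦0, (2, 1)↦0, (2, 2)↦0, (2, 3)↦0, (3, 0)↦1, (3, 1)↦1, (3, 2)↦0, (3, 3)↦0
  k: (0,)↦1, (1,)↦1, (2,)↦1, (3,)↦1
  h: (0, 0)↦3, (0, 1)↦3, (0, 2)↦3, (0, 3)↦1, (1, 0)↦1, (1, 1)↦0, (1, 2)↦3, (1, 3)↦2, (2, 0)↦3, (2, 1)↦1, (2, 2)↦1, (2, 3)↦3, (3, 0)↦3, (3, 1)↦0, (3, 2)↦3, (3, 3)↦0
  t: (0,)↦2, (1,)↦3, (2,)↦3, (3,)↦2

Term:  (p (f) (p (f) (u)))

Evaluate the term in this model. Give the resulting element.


value = 0

  f = 2
  f = 2
  u = 0
  (p (f) (u)) = p(2, 0) = 0
  (p (f) (p (f) (u))) = p(2, 0) = 0


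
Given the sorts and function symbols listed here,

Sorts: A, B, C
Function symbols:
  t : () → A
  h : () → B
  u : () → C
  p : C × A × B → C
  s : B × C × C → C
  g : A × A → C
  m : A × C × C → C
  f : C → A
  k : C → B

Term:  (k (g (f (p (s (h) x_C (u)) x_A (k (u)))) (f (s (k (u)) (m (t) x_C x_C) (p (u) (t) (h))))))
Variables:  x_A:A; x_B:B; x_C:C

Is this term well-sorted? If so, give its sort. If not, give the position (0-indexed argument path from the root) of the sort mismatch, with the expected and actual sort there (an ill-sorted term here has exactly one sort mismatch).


          (h) : B
          x_C : C
          (u) : C
        (s (h) x_C (u)) : C
        x_A : A
          (u) : C
        (k (u)) : B
      (p (s (h) x_C (u)) x_A (k (u))) : C
    (f (p (s (h) x_C (u)) x_A (k (u)))) : A
          (u) : C
        (k (u)) : B
          (t) : A
          x_C : C
          x_C : C
        (m (t) x_C x_C) : C
          (u) : C
          (t) : A
          (h) : B
        (p (u) (t) (h)) : C
      (s (k (u)) (m (t) x_C x_C) (p (u) (t) (h))) : C
    (f (s (k (u)) (m (t) x_C x_C) (p (u) (t) (h)))) : A
  (g (f (p (s (h) x_C (u)) x_A (k (u)))) (f (s (k (u)) (m (t) x_C x_C) (p (u) (t) (h))))) : C
(k (g (f (p (s (h) x_C (u)) x_A (k (u)))) (f (s (k (u)) (m (t) x_C x_C) (p (u) (t) (h)))))) : B

well-sorted; sort = B


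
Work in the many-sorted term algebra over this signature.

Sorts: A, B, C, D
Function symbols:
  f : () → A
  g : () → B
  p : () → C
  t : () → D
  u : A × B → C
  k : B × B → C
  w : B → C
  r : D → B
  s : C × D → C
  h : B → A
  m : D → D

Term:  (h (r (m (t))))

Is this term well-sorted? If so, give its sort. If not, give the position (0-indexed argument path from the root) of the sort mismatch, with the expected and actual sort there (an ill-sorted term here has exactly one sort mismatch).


      (t) : D
    (m (t)) : D
  (r (m (t))) : B
(h (r (m (t)))) : A

well-sorted; sort = A
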